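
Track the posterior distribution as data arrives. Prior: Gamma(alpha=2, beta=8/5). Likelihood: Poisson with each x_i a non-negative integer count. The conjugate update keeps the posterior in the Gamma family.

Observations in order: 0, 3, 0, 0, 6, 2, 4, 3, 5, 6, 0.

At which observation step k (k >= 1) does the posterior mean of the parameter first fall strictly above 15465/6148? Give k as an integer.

obs 1: x=0 → posterior Gamma(2, 13/5)
obs 2: x=3 → posterior Gamma(5, 18/5)
obs 3: x=0 → posterior Gamma(5, 23/5)
obs 4: x=0 → posterior Gamma(5, 28/5)
obs 5: x=6 → posterior Gamma(11, 33/5)
obs 6: x=2 → posterior Gamma(13, 38/5)
obs 7: x=4 → posterior Gamma(17, 43/5)
obs 8: x=3 → posterior Gamma(20, 48/5)
obs 9: x=5 → posterior Gamma(25, 53/5)
obs 10: x=6 → posterior Gamma(31, 58/5)
obs 11: x=0 → posterior Gamma(31, 63/5)

k = 10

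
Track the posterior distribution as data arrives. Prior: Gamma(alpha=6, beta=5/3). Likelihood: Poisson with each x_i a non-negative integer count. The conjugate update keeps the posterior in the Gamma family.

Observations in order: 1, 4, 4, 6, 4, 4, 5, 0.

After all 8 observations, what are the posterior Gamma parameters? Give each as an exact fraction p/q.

obs 1: x=1 → posterior Gamma(7, 8/3)
obs 2: x=4 → posterior Gamma(11, 11/3)
obs 3: x=4 → posterior Gamma(15, 14/3)
obs 4: x=6 → posterior Gamma(21, 17/3)
obs 5: x=4 → posterior Gamma(25, 20/3)
obs 6: x=4 → posterior Gamma(29, 23/3)
obs 7: x=5 → posterior Gamma(34, 26/3)
obs 8: x=0 → posterior Gamma(34, 29/3)

alpha=34, beta=29/3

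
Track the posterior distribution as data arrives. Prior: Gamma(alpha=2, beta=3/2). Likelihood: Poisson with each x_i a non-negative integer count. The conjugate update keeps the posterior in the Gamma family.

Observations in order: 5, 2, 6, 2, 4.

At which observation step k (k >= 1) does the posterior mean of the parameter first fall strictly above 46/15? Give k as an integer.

obs 1: x=5 → posterior Gamma(7, 5/2)
obs 2: x=2 → posterior Gamma(9, 7/2)
obs 3: x=6 → posterior Gamma(15, 9/2)
obs 4: x=2 → posterior Gamma(17, 11/2)
obs 5: x=4 → posterior Gamma(21, 13/2)

k = 3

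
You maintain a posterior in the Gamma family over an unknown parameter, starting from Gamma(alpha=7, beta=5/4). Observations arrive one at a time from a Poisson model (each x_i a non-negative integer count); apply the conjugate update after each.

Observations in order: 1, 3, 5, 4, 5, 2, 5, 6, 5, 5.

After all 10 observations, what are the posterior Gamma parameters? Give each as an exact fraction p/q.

obs 1: x=1 → posterior Gamma(8, 9/4)
obs 2: x=3 → posterior Gamma(11, 13/4)
obs 3: x=5 → posterior Gamma(16, 17/4)
obs 4: x=4 → posterior Gamma(20, 21/4)
obs 5: x=5 → posterior Gamma(25, 25/4)
obs 6: x=2 → posterior Gamma(27, 29/4)
obs 7: x=5 → posterior Gamma(32, 33/4)
obs 8: x=6 → posterior Gamma(38, 37/4)
obs 9: x=5 → posterior Gamma(43, 41/4)
obs 10: x=5 → posterior Gamma(48, 45/4)

alpha=48, beta=45/4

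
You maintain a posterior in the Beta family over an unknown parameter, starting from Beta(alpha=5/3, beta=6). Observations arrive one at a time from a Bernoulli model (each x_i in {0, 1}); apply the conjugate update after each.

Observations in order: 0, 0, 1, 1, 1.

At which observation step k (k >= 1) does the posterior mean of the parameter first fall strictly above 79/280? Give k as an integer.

k = 4

obs 1: x=0 → posterior Beta(5/3, 7)
obs 2: x=0 → posterior Beta(5/3, 8)
obs 3: x=1 → posterior Beta(8/3, 8)
obs 4: x=1 → posterior Beta(11/3, 8)
obs 5: x=1 → posterior Beta(14/3, 8)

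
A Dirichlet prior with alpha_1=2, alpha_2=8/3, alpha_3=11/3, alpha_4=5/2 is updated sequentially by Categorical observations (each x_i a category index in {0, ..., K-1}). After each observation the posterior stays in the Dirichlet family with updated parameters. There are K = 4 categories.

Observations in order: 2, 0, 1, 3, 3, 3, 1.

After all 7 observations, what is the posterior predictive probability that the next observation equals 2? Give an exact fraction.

28/107

obs 1: x=2 → posterior Dirichlet(2, 8/3, 14/3, 5/2)
obs 2: x=0 → posterior Dirichlet(3, 8/3, 14/3, 5/2)
obs 3: x=1 → posterior Dirichlet(3, 11/3, 14/3, 5/2)
obs 4: x=3 → posterior Dirichlet(3, 11/3, 14/3, 7/2)
obs 5: x=3 → posterior Dirichlet(3, 11/3, 14/3, 9/2)
obs 6: x=3 → posterior Dirichlet(3, 11/3, 14/3, 11/2)
obs 7: x=1 → posterior Dirichlet(3, 14/3, 14/3, 11/2)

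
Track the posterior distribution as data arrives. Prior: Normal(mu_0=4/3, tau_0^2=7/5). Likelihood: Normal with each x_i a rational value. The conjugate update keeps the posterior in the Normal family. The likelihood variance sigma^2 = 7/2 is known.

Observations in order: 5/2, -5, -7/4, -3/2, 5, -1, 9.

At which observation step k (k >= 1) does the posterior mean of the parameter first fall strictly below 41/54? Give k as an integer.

k = 2

obs 1: x=5/2 → posterior Normal(5/3, 1)
obs 2: x=-5 → posterior Normal(5/27, 7/9)
obs 3: x=-7/4 → posterior Normal(-1/6, 7/11)
obs 4: x=-3/2 → posterior Normal(-29/78, 7/13)
obs 5: x=5 → posterior Normal(31/90, 7/15)
obs 6: x=-1 → posterior Normal(19/102, 7/17)
obs 7: x=9 → posterior Normal(127/114, 7/19)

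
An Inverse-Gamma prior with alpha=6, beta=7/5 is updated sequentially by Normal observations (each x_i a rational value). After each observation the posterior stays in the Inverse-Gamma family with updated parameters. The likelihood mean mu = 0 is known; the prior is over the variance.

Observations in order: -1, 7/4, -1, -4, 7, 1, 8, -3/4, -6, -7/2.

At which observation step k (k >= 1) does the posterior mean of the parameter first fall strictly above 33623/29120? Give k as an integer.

k = 4

obs 1: x=-1 → posterior Inverse-Gamma(13/2, 19/10)
obs 2: x=7/4 → posterior Inverse-Gamma(7, 549/160)
obs 3: x=-1 → posterior Inverse-Gamma(15/2, 629/160)
obs 4: x=-4 → posterior Inverse-Gamma(8, 1909/160)
obs 5: x=7 → posterior Inverse-Gamma(17/2, 5829/160)
obs 6: x=1 → posterior Inverse-Gamma(9, 5909/160)
obs 7: x=8 → posterior Inverse-Gamma(19/2, 11029/160)
obs 8: x=-3/4 → posterior Inverse-Gamma(10, 5537/80)
obs 9: x=-6 → posterior Inverse-Gamma(21/2, 6977/80)
obs 10: x=-7/2 → posterior Inverse-Gamma(11, 7467/80)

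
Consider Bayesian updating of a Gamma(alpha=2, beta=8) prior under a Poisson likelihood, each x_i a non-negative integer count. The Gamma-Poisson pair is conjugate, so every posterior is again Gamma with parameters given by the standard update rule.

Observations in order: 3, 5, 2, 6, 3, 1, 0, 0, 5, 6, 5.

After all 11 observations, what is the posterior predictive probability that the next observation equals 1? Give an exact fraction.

74368742344158402044370289529129338200416023056379/274877906944000000000000000000000000000000000000000

obs 1: x=3 → posterior Gamma(5, 9)
obs 2: x=5 → posterior Gamma(10, 10)
obs 3: x=2 → posterior Gamma(12, 11)
obs 4: x=6 → posterior Gamma(18, 12)
obs 5: x=3 → posterior Gamma(21, 13)
obs 6: x=1 → posterior Gamma(22, 14)
obs 7: x=0 → posterior Gamma(22, 15)
obs 8: x=0 → posterior Gamma(22, 16)
obs 9: x=5 → posterior Gamma(27, 17)
obs 10: x=6 → posterior Gamma(33, 18)
obs 11: x=5 → posterior Gamma(38, 19)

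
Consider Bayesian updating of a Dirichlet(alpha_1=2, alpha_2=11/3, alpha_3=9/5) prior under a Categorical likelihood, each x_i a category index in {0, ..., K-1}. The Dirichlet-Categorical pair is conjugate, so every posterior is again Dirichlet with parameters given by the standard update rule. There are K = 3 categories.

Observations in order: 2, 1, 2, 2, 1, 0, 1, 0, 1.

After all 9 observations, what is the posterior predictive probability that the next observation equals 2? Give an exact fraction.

obs 1: x=2 → posterior Dirichlet(2, 11/3, 14/5)
obs 2: x=1 → posterior Dirichlet(2, 14/3, 14/5)
obs 3: x=2 → posterior Dirichlet(2, 14/3, 19/5)
obs 4: x=2 → posterior Dirichlet(2, 14/3, 24/5)
obs 5: x=1 → posterior Dirichlet(2, 17/3, 24/5)
obs 6: x=0 → posterior Dirichlet(3, 17/3, 24/5)
obs 7: x=1 → posterior Dirichlet(3, 20/3, 24/5)
obs 8: x=0 → posterior Dirichlet(4, 20/3, 24/5)
obs 9: x=1 → posterior Dirichlet(4, 23/3, 24/5)

72/247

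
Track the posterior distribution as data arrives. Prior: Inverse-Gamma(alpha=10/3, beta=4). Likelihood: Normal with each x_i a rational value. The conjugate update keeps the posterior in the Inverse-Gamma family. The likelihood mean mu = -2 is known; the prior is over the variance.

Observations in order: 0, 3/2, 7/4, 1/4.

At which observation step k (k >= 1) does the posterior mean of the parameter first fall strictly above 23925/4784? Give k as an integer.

obs 1: x=0 → posterior Inverse-Gamma(23/6, 6)
obs 2: x=3/2 → posterior Inverse-Gamma(13/3, 97/8)
obs 3: x=7/4 → posterior Inverse-Gamma(29/6, 613/32)
obs 4: x=1/4 → posterior Inverse-Gamma(16/3, 347/16)

k = 4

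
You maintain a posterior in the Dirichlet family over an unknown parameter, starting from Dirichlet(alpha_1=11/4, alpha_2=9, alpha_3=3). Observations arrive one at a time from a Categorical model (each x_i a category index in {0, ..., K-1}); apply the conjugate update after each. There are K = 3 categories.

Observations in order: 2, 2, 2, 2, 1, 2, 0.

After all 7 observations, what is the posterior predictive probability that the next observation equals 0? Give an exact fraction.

5/29

obs 1: x=2 → posterior Dirichlet(11/4, 9, 4)
obs 2: x=2 → posterior Dirichlet(11/4, 9, 5)
obs 3: x=2 → posterior Dirichlet(11/4, 9, 6)
obs 4: x=2 → posterior Dirichlet(11/4, 9, 7)
obs 5: x=1 → posterior Dirichlet(11/4, 10, 7)
obs 6: x=2 → posterior Dirichlet(11/4, 10, 8)
obs 7: x=0 → posterior Dirichlet(15/4, 10, 8)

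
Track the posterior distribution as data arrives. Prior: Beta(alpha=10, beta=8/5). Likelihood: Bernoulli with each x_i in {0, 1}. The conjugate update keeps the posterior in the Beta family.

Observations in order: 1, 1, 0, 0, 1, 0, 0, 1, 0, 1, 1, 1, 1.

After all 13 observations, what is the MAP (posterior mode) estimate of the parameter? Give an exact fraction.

85/113

obs 1: x=1 → posterior Beta(11, 8/5)
obs 2: x=1 → posterior Beta(12, 8/5)
obs 3: x=0 → posterior Beta(12, 13/5)
obs 4: x=0 → posterior Beta(12, 18/5)
obs 5: x=1 → posterior Beta(13, 18/5)
obs 6: x=0 → posterior Beta(13, 23/5)
obs 7: x=0 → posterior Beta(13, 28/5)
obs 8: x=1 → posterior Beta(14, 28/5)
obs 9: x=0 → posterior Beta(14, 33/5)
obs 10: x=1 → posterior Beta(15, 33/5)
obs 11: x=1 → posterior Beta(16, 33/5)
obs 12: x=1 → posterior Beta(17, 33/5)
obs 13: x=1 → posterior Beta(18, 33/5)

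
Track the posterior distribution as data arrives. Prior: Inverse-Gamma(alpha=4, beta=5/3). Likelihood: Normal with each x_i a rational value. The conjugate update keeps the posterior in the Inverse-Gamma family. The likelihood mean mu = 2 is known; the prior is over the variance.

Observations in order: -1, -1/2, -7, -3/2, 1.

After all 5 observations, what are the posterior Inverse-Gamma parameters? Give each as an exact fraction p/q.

alpha=13/2, beta=677/12

obs 1: x=-1 → posterior Inverse-Gamma(9/2, 37/6)
obs 2: x=-1/2 → posterior Inverse-Gamma(5, 223/24)
obs 3: x=-7 → posterior Inverse-Gamma(11/2, 1195/24)
obs 4: x=-3/2 → posterior Inverse-Gamma(6, 671/12)
obs 5: x=1 → posterior Inverse-Gamma(13/2, 677/12)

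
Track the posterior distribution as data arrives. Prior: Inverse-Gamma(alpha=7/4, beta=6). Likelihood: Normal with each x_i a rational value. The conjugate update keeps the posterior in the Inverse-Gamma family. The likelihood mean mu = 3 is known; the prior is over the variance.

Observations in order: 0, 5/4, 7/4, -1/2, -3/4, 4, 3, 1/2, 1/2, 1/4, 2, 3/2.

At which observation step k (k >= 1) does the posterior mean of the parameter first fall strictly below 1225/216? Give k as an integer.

obs 1: x=0 → posterior Inverse-Gamma(9/4, 21/2)
obs 2: x=5/4 → posterior Inverse-Gamma(11/4, 385/32)
obs 3: x=7/4 → posterior Inverse-Gamma(13/4, 205/16)
obs 4: x=-1/2 → posterior Inverse-Gamma(15/4, 303/16)
obs 5: x=-3/4 → posterior Inverse-Gamma(17/4, 831/32)
obs 6: x=4 → posterior Inverse-Gamma(19/4, 847/32)
obs 7: x=3 → posterior Inverse-Gamma(21/4, 847/32)
obs 8: x=1/2 → posterior Inverse-Gamma(23/4, 947/32)
obs 9: x=1/2 → posterior Inverse-Gamma(25/4, 1047/32)
obs 10: x=1/4 → posterior Inverse-Gamma(27/4, 73/2)
obs 11: x=2 → posterior Inverse-Gamma(29/4, 37)
obs 12: x=3/2 → posterior Inverse-Gamma(31/4, 305/8)

k = 12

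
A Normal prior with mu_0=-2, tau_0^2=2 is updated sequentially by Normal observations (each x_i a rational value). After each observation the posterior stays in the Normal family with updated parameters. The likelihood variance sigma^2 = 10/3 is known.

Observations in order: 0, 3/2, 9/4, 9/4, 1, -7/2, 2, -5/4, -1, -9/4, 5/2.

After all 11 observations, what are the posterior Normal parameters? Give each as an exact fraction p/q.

obs 1: x=0 → posterior Normal(-5/4, 5/4)
obs 2: x=3/2 → posterior Normal(-1/2, 10/11)
obs 3: x=9/4 → posterior Normal(5/56, 5/7)
obs 4: x=9/4 → posterior Normal(8/17, 10/17)
obs 5: x=1 → posterior Normal(11/20, 1/2)
obs 6: x=-7/2 → posterior Normal(1/46, 10/23)
obs 7: x=2 → posterior Normal(1/4, 5/13)
obs 8: x=-5/4 → posterior Normal(11/116, 10/29)
obs 9: x=-1 → posterior Normal(-1/128, 5/16)
obs 10: x=-9/4 → posterior Normal(-1/5, 2/7)
obs 11: x=5/2 → posterior Normal(1/76, 5/19)

mu_0=1/76, tau_0^2=5/19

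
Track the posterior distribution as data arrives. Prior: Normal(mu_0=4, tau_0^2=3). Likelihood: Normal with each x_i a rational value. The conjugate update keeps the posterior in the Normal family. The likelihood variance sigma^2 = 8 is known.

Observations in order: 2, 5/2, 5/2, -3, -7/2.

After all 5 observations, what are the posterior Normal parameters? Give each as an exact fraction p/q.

obs 1: x=2 → posterior Normal(38/11, 24/11)
obs 2: x=5/2 → posterior Normal(13/4, 12/7)
obs 3: x=5/2 → posterior Normal(53/17, 24/17)
obs 4: x=-3 → posterior Normal(11/5, 6/5)
obs 5: x=-7/2 → posterior Normal(67/46, 24/23)

mu_0=67/46, tau_0^2=24/23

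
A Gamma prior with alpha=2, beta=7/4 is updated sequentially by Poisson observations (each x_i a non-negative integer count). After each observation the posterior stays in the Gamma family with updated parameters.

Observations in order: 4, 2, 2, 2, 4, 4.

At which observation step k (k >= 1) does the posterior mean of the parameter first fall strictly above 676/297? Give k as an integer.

k = 5

obs 1: x=4 → posterior Gamma(6, 11/4)
obs 2: x=2 → posterior Gamma(8, 15/4)
obs 3: x=2 → posterior Gamma(10, 19/4)
obs 4: x=2 → posterior Gamma(12, 23/4)
obs 5: x=4 → posterior Gamma(16, 27/4)
obs 6: x=4 → posterior Gamma(20, 31/4)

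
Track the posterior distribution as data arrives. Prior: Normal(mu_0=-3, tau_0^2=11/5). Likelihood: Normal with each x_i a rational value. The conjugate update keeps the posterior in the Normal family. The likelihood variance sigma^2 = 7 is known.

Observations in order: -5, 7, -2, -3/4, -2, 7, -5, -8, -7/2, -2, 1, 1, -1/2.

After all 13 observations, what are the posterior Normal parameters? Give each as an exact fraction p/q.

obs 1: x=-5 → posterior Normal(-80/23, 77/46)
obs 2: x=7 → posterior Normal(-83/57, 77/57)
obs 3: x=-2 → posterior Normal(-105/68, 77/68)
obs 4: x=-3/4 → posterior Normal(-453/316, 77/79)
obs 5: x=-2 → posterior Normal(-541/360, 77/90)
obs 6: x=7 → posterior Normal(-233/404, 77/101)
obs 7: x=-5 → posterior Normal(-453/448, 11/16)
obs 8: x=-8 → posterior Normal(-805/492, 77/123)
obs 9: x=-7/2 → posterior Normal(-959/536, 77/134)
obs 10: x=-2 → posterior Normal(-1047/580, 77/145)
obs 11: x=1 → posterior Normal(-1003/624, 77/156)
obs 12: x=1 → posterior Normal(-959/668, 77/167)
obs 13: x=-1/2 → posterior Normal(-981/712, 77/178)

mu_0=-981/712, tau_0^2=77/178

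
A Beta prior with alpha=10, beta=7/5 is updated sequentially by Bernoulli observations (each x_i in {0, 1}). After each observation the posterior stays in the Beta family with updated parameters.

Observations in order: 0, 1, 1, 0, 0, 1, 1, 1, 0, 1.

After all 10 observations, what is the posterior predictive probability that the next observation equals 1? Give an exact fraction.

80/107

obs 1: x=0 → posterior Beta(10, 12/5)
obs 2: x=1 → posterior Beta(11, 12/5)
obs 3: x=1 → posterior Beta(12, 12/5)
obs 4: x=0 → posterior Beta(12, 17/5)
obs 5: x=0 → posterior Beta(12, 22/5)
obs 6: x=1 → posterior Beta(13, 22/5)
obs 7: x=1 → posterior Beta(14, 22/5)
obs 8: x=1 → posterior Beta(15, 22/5)
obs 9: x=0 → posterior Beta(15, 27/5)
obs 10: x=1 → posterior Beta(16, 27/5)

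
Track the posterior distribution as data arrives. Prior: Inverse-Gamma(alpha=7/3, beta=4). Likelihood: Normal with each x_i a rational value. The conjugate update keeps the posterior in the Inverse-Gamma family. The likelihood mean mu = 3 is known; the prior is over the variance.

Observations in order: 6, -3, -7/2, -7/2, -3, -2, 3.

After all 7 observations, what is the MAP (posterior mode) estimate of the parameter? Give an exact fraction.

1191/82

obs 1: x=6 → posterior Inverse-Gamma(17/6, 17/2)
obs 2: x=-3 → posterior Inverse-Gamma(10/3, 53/2)
obs 3: x=-7/2 → posterior Inverse-Gamma(23/6, 381/8)
obs 4: x=-7/2 → posterior Inverse-Gamma(13/3, 275/4)
obs 5: x=-3 → posterior Inverse-Gamma(29/6, 347/4)
obs 6: x=-2 → posterior Inverse-Gamma(16/3, 397/4)
obs 7: x=3 → posterior Inverse-Gamma(35/6, 397/4)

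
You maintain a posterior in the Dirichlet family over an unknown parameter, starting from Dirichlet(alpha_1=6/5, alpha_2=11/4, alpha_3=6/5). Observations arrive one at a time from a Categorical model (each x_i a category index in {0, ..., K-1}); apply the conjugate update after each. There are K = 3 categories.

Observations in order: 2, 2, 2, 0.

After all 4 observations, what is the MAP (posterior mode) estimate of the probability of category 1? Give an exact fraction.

obs 1: x=2 → posterior Dirichlet(6/5, 11/4, 11/5)
obs 2: x=2 → posterior Dirichlet(6/5, 11/4, 16/5)
obs 3: x=2 → posterior Dirichlet(6/5, 11/4, 21/5)
obs 4: x=0 → posterior Dirichlet(11/5, 11/4, 21/5)

35/123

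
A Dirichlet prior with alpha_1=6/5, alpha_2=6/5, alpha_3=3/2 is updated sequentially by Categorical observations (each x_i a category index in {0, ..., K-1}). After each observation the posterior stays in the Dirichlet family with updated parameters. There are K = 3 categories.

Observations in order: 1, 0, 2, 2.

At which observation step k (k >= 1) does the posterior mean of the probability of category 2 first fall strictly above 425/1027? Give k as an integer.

obs 1: x=1 → posterior Dirichlet(6/5, 11/5, 3/2)
obs 2: x=0 → posterior Dirichlet(11/5, 11/5, 3/2)
obs 3: x=2 → posterior Dirichlet(11/5, 11/5, 5/2)
obs 4: x=2 → posterior Dirichlet(11/5, 11/5, 7/2)

k = 4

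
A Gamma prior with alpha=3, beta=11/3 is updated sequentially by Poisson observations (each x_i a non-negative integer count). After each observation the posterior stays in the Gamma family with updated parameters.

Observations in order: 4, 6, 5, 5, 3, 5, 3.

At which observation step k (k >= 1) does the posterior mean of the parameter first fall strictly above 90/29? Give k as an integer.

k = 6

obs 1: x=4 → posterior Gamma(7, 14/3)
obs 2: x=6 → posterior Gamma(13, 17/3)
obs 3: x=5 → posterior Gamma(18, 20/3)
obs 4: x=5 → posterior Gamma(23, 23/3)
obs 5: x=3 → posterior Gamma(26, 26/3)
obs 6: x=5 → posterior Gamma(31, 29/3)
obs 7: x=3 → posterior Gamma(34, 32/3)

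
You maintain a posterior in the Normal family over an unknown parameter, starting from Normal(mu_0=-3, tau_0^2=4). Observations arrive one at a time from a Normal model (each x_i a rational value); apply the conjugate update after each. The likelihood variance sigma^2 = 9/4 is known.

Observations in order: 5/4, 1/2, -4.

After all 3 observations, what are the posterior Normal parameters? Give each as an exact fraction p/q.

mu_0=-21/19, tau_0^2=12/19

obs 1: x=5/4 → posterior Normal(-7/25, 36/25)
obs 2: x=1/2 → posterior Normal(1/41, 36/41)
obs 3: x=-4 → posterior Normal(-21/19, 12/19)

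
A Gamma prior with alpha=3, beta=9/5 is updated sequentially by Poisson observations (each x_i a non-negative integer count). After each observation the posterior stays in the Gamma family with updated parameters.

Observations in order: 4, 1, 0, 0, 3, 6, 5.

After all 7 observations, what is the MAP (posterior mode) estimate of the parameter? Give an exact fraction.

obs 1: x=4 → posterior Gamma(7, 14/5)
obs 2: x=1 → posterior Gamma(8, 19/5)
obs 3: x=0 → posterior Gamma(8, 24/5)
obs 4: x=0 → posterior Gamma(8, 29/5)
obs 5: x=3 → posterior Gamma(11, 34/5)
obs 6: x=6 → posterior Gamma(17, 39/5)
obs 7: x=5 → posterior Gamma(22, 44/5)

105/44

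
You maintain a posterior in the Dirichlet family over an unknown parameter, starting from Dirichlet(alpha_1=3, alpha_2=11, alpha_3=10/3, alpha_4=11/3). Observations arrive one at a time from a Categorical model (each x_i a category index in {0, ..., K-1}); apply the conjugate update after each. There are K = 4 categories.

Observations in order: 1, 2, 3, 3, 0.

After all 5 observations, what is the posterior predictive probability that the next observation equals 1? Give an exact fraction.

obs 1: x=1 → posterior Dirichlet(3, 12, 10/3, 11/3)
obs 2: x=2 → posterior Dirichlet(3, 12, 13/3, 11/3)
obs 3: x=3 → posterior Dirichlet(3, 12, 13/3, 14/3)
obs 4: x=3 → posterior Dirichlet(3, 12, 13/3, 17/3)
obs 5: x=0 → posterior Dirichlet(4, 12, 13/3, 17/3)

6/13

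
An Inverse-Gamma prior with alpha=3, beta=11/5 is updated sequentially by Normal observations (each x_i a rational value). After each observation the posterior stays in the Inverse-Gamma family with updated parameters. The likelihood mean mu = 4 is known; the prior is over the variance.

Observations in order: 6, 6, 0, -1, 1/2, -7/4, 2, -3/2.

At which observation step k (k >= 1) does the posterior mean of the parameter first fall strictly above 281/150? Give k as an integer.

obs 1: x=6 → posterior Inverse-Gamma(7/2, 21/5)
obs 2: x=6 → posterior Inverse-Gamma(4, 31/5)
obs 3: x=0 → posterior Inverse-Gamma(9/2, 71/5)
obs 4: x=-1 → posterior Inverse-Gamma(5, 267/10)
obs 5: x=1/2 → posterior Inverse-Gamma(11/2, 1313/40)
obs 6: x=-7/4 → posterior Inverse-Gamma(6, 7897/160)
obs 7: x=2 → posterior Inverse-Gamma(13/2, 8217/160)
obs 8: x=-3/2 → posterior Inverse-Gamma(7, 10637/160)

k = 2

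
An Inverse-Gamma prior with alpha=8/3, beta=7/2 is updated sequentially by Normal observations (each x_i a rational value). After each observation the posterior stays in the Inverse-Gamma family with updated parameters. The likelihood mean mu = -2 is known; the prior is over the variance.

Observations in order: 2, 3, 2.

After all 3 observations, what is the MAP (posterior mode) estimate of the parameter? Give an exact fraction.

192/31

obs 1: x=2 → posterior Inverse-Gamma(19/6, 23/2)
obs 2: x=3 → posterior Inverse-Gamma(11/3, 24)
obs 3: x=2 → posterior Inverse-Gamma(25/6, 32)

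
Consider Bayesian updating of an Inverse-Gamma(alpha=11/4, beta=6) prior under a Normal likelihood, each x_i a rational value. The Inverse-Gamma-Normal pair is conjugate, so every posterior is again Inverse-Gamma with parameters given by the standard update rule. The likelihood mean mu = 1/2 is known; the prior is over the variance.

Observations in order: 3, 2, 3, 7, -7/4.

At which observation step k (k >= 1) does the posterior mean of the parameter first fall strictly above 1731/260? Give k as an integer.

k = 4

obs 1: x=3 → posterior Inverse-Gamma(13/4, 73/8)
obs 2: x=2 → posterior Inverse-Gamma(15/4, 41/4)
obs 3: x=3 → posterior Inverse-Gamma(17/4, 107/8)
obs 4: x=7 → posterior Inverse-Gamma(19/4, 69/2)
obs 5: x=-7/4 → posterior Inverse-Gamma(21/4, 1185/32)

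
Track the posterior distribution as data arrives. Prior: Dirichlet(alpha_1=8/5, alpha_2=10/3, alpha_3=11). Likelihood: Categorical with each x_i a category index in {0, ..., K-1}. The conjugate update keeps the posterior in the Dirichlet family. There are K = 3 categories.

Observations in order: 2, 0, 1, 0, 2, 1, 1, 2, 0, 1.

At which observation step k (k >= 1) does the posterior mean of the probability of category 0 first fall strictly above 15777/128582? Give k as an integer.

k = 2

obs 1: x=2 → posterior Dirichlet(8/5, 10/3, 12)
obs 2: x=0 → posterior Dirichlet(13/5, 10/3, 12)
obs 3: x=1 → posterior Dirichlet(13/5, 13/3, 12)
obs 4: x=0 → posterior Dirichlet(18/5, 13/3, 12)
obs 5: x=2 → posterior Dirichlet(18/5, 13/3, 13)
obs 6: x=1 → posterior Dirichlet(18/5, 16/3, 13)
obs 7: x=1 → posterior Dirichlet(18/5, 19/3, 13)
obs 8: x=2 → posterior Dirichlet(18/5, 19/3, 14)
obs 9: x=0 → posterior Dirichlet(23/5, 19/3, 14)
obs 10: x=1 → posterior Dirichlet(23/5, 22/3, 14)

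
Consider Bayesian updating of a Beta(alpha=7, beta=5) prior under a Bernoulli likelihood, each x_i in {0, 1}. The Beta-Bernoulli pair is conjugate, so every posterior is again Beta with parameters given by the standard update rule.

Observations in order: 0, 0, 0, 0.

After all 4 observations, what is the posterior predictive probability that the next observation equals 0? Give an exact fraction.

obs 1: x=0 → posterior Beta(7, 6)
obs 2: x=0 → posterior Beta(7, 7)
obs 3: x=0 → posterior Beta(7, 8)
obs 4: x=0 → posterior Beta(7, 9)

9/16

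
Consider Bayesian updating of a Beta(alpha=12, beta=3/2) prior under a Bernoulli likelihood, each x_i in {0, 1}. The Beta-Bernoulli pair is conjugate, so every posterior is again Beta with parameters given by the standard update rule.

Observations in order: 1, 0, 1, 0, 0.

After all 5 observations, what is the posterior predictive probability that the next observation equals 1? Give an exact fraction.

28/37

obs 1: x=1 → posterior Beta(13, 3/2)
obs 2: x=0 → posterior Beta(13, 5/2)
obs 3: x=1 → posterior Beta(14, 5/2)
obs 4: x=0 → posterior Beta(14, 7/2)
obs 5: x=0 → posterior Beta(14, 9/2)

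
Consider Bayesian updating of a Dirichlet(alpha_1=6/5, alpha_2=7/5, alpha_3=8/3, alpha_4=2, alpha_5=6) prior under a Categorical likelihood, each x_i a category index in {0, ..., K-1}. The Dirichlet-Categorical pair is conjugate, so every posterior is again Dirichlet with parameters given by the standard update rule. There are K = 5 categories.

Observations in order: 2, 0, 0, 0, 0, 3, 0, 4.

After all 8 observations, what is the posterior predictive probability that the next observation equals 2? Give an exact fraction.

5/29

obs 1: x=2 → posterior Dirichlet(6/5, 7/5, 11/3, 2, 6)
obs 2: x=0 → posterior Dirichlet(11/5, 7/5, 11/3, 2, 6)
obs 3: x=0 → posterior Dirichlet(16/5, 7/5, 11/3, 2, 6)
obs 4: x=0 → posterior Dirichlet(21/5, 7/5, 11/3, 2, 6)
obs 5: x=0 → posterior Dirichlet(26/5, 7/5, 11/3, 2, 6)
obs 6: x=3 → posterior Dirichlet(26/5, 7/5, 11/3, 3, 6)
obs 7: x=0 → posterior Dirichlet(31/5, 7/5, 11/3, 3, 6)
obs 8: x=4 → posterior Dirichlet(31/5, 7/5, 11/3, 3, 7)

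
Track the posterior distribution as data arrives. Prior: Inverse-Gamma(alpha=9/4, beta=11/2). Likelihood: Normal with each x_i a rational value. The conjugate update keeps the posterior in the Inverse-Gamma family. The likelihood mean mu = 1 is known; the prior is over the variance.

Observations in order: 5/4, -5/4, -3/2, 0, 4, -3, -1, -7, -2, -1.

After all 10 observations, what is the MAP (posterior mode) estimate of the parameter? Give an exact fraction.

obs 1: x=5/4 → posterior Inverse-Gamma(11/4, 177/32)
obs 2: x=-5/4 → posterior Inverse-Gamma(13/4, 129/16)
obs 3: x=-3/2 → posterior Inverse-Gamma(15/4, 179/16)
obs 4: x=0 → posterior Inverse-Gamma(17/4, 187/16)
obs 5: x=4 → posterior Inverse-Gamma(19/4, 259/16)
obs 6: x=-3 → posterior Inverse-Gamma(21/4, 387/16)
obs 7: x=-1 → posterior Inverse-Gamma(23/4, 419/16)
obs 8: x=-7 → posterior Inverse-Gamma(25/4, 931/16)
obs 9: x=-2 → posterior Inverse-Gamma(27/4, 1003/16)
obs 10: x=-1 → posterior Inverse-Gamma(29/4, 1035/16)

345/44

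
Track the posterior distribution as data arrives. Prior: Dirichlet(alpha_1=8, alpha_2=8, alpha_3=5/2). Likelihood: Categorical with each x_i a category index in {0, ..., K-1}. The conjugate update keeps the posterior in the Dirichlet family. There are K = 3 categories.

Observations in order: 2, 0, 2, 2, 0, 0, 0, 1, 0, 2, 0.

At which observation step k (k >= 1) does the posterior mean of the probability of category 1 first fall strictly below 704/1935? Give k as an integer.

obs 1: x=2 → posterior Dirichlet(8, 8, 7/2)
obs 2: x=0 → posterior Dirichlet(9, 8, 7/2)
obs 3: x=2 → posterior Dirichlet(9, 8, 9/2)
obs 4: x=2 → posterior Dirichlet(9, 8, 11/2)
obs 5: x=0 → posterior Dirichlet(10, 8, 11/2)
obs 6: x=0 → posterior Dirichlet(11, 8, 11/2)
obs 7: x=0 → posterior Dirichlet(12, 8, 11/2)
obs 8: x=1 → posterior Dirichlet(12, 9, 11/2)
obs 9: x=0 → posterior Dirichlet(13, 9, 11/2)
obs 10: x=2 → posterior Dirichlet(13, 9, 13/2)
obs 11: x=0 → posterior Dirichlet(14, 9, 13/2)

k = 4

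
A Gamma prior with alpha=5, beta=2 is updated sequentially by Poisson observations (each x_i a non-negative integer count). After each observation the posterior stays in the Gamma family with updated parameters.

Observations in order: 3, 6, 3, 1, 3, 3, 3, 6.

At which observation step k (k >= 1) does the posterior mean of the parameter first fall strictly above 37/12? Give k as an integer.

k = 2

obs 1: x=3 → posterior Gamma(8, 3)
obs 2: x=6 → posterior Gamma(14, 4)
obs 3: x=3 → posterior Gamma(17, 5)
obs 4: x=1 → posterior Gamma(18, 6)
obs 5: x=3 → posterior Gamma(21, 7)
obs 6: x=3 → posterior Gamma(24, 8)
obs 7: x=3 → posterior Gamma(27, 9)
obs 8: x=6 → posterior Gamma(33, 10)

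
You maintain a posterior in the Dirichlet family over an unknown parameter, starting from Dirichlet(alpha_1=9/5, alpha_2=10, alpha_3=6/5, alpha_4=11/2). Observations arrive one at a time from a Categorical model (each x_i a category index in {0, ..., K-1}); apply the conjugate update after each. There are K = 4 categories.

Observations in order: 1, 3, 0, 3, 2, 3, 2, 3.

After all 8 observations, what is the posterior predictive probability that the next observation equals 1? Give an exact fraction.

22/53

obs 1: x=1 → posterior Dirichlet(9/5, 11, 6/5, 11/2)
obs 2: x=3 → posterior Dirichlet(9/5, 11, 6/5, 13/2)
obs 3: x=0 → posterior Dirichlet(14/5, 11, 6/5, 13/2)
obs 4: x=3 → posterior Dirichlet(14/5, 11, 6/5, 15/2)
obs 5: x=2 → posterior Dirichlet(14/5, 11, 11/5, 15/2)
obs 6: x=3 → posterior Dirichlet(14/5, 11, 11/5, 17/2)
obs 7: x=2 → posterior Dirichlet(14/5, 11, 16/5, 17/2)
obs 8: x=3 → posterior Dirichlet(14/5, 11, 16/5, 19/2)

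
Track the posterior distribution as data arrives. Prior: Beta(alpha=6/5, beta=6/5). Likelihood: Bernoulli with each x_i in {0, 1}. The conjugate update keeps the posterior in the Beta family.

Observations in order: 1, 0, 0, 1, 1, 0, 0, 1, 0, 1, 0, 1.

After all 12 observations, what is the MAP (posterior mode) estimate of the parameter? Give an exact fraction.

1/2

obs 1: x=1 → posterior Beta(11/5, 6/5)
obs 2: x=0 → posterior Beta(11/5, 11/5)
obs 3: x=0 → posterior Beta(11/5, 16/5)
obs 4: x=1 → posterior Beta(16/5, 16/5)
obs 5: x=1 → posterior Beta(21/5, 16/5)
obs 6: x=0 → posterior Beta(21/5, 21/5)
obs 7: x=0 → posterior Beta(21/5, 26/5)
obs 8: x=1 → posterior Beta(26/5, 26/5)
obs 9: x=0 → posterior Beta(26/5, 31/5)
obs 10: x=1 → posterior Beta(31/5, 31/5)
obs 11: x=0 → posterior Beta(31/5, 36/5)
obs 12: x=1 → posterior Beta(36/5, 36/5)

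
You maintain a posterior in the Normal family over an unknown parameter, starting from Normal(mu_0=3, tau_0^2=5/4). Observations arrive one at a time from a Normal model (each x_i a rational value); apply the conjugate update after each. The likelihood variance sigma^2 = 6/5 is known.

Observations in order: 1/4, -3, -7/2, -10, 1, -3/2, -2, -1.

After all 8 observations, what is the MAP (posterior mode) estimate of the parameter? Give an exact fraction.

-241/128

obs 1: x=1/4 → posterior Normal(313/196, 30/49)
obs 2: x=-3 → posterior Normal(13/296, 15/37)
obs 3: x=-7/2 → posterior Normal(-337/396, 10/33)
obs 4: x=-10 → posterior Normal(-1337/496, 15/62)
obs 5: x=1 → posterior Normal(-1237/596, 30/149)
obs 6: x=-3/2 → posterior Normal(-1387/696, 5/29)
obs 7: x=-2 → posterior Normal(-1587/796, 30/199)
obs 8: x=-1 → posterior Normal(-241/128, 15/112)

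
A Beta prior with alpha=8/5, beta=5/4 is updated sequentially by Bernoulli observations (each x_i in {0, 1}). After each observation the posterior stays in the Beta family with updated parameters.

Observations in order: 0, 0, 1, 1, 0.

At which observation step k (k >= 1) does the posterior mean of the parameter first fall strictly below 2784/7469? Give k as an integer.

obs 1: x=0 → posterior Beta(8/5, 9/4)
obs 2: x=0 → posterior Beta(8/5, 13/4)
obs 3: x=1 → posterior Beta(13/5, 13/4)
obs 4: x=1 → posterior Beta(18/5, 13/4)
obs 5: x=0 → posterior Beta(18/5, 17/4)

k = 2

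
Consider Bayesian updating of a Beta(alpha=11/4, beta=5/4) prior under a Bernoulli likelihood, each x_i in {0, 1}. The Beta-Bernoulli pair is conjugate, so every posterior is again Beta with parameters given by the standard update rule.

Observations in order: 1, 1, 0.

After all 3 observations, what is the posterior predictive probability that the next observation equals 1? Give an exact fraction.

obs 1: x=1 → posterior Beta(15/4, 5/4)
obs 2: x=1 → posterior Beta(19/4, 5/4)
obs 3: x=0 → posterior Beta(19/4, 9/4)

19/28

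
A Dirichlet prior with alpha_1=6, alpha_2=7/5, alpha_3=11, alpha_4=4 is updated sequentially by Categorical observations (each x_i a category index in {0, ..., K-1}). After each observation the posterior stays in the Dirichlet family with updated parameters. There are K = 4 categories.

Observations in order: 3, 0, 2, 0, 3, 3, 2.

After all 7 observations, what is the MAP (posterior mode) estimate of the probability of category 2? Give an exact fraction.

60/127

obs 1: x=3 → posterior Dirichlet(6, 7/5, 11, 5)
obs 2: x=0 → posterior Dirichlet(7, 7/5, 11, 5)
obs 3: x=2 → posterior Dirichlet(7, 7/5, 12, 5)
obs 4: x=0 → posterior Dirichlet(8, 7/5, 12, 5)
obs 5: x=3 → posterior Dirichlet(8, 7/5, 12, 6)
obs 6: x=3 → posterior Dirichlet(8, 7/5, 12, 7)
obs 7: x=2 → posterior Dirichlet(8, 7/5, 13, 7)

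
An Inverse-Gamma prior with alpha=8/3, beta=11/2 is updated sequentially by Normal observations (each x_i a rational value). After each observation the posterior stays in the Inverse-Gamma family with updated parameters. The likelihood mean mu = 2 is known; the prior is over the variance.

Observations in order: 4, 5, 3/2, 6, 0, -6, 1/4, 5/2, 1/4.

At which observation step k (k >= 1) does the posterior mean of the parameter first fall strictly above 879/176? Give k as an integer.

k = 4

obs 1: x=4 → posterior Inverse-Gamma(19/6, 15/2)
obs 2: x=5 → posterior Inverse-Gamma(11/3, 12)
obs 3: x=3/2 → posterior Inverse-Gamma(25/6, 97/8)
obs 4: x=6 → posterior Inverse-Gamma(14/3, 161/8)
obs 5: x=0 → posterior Inverse-Gamma(31/6, 177/8)
obs 6: x=-6 → posterior Inverse-Gamma(17/3, 433/8)
obs 7: x=1/4 → posterior Inverse-Gamma(37/6, 1781/32)
obs 8: x=5/2 → posterior Inverse-Gamma(20/3, 1785/32)
obs 9: x=1/4 → posterior Inverse-Gamma(43/6, 917/16)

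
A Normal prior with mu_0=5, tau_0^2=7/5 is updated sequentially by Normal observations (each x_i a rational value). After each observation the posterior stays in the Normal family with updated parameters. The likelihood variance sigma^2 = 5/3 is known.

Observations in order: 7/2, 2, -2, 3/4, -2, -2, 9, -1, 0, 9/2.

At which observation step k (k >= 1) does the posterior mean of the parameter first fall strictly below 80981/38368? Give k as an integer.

obs 1: x=7/2 → posterior Normal(397/92, 35/46)
obs 2: x=2 → posterior Normal(481/134, 35/67)
obs 3: x=-2 → posterior Normal(397/176, 35/88)
obs 4: x=3/4 → posterior Normal(857/436, 35/109)
obs 5: x=-2 → posterior Normal(53/40, 7/26)
obs 6: x=-2 → posterior Normal(521/604, 35/151)
obs 7: x=9 → posterior Normal(1277/688, 35/172)
obs 8: x=-1 → posterior Normal(1193/772, 35/193)
obs 9: x=0 → posterior Normal(1193/856, 35/214)
obs 10: x=9/2 → posterior Normal(1571/940, 7/47)

k = 4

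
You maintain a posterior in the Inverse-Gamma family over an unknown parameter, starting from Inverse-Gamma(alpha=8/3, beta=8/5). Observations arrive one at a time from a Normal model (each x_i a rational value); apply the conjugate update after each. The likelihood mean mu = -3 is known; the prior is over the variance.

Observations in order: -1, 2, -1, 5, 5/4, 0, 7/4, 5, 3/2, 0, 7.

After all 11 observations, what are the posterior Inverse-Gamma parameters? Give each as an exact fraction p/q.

alpha=49/6, beta=13723/80

obs 1: x=-1 → posterior Inverse-Gamma(19/6, 18/5)
obs 2: x=2 → posterior Inverse-Gamma(11/3, 161/10)
obs 3: x=-1 → posterior Inverse-Gamma(25/6, 181/10)
obs 4: x=5 → posterior Inverse-Gamma(14/3, 501/10)
obs 5: x=5/4 → posterior Inverse-Gamma(31/6, 9461/160)
obs 6: x=0 → posterior Inverse-Gamma(17/3, 10181/160)
obs 7: x=7/4 → posterior Inverse-Gamma(37/6, 5993/80)
obs 8: x=5 → posterior Inverse-Gamma(20/3, 8553/80)
obs 9: x=3/2 → posterior Inverse-Gamma(43/6, 9363/80)
obs 10: x=0 → posterior Inverse-Gamma(23/3, 9723/80)
obs 11: x=7 → posterior Inverse-Gamma(49/6, 13723/80)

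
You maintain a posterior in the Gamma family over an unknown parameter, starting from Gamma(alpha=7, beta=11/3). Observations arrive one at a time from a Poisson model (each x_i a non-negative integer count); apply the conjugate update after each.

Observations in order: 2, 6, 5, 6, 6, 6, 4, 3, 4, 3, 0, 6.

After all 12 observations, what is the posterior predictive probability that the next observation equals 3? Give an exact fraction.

442883534054844159453644976540047929810062618919378888838877908312692615213290878476188783969879981333/2168404344971008868014905601739883422851562500000000000000000000000000000000000000000000000000000000000

obs 1: x=2 → posterior Gamma(9, 14/3)
obs 2: x=6 → posterior Gamma(15, 17/3)
obs 3: x=5 → posterior Gamma(20, 20/3)
obs 4: x=6 → posterior Gamma(26, 23/3)
obs 5: x=6 → posterior Gamma(32, 26/3)
obs 6: x=6 → posterior Gamma(38, 29/3)
obs 7: x=4 → posterior Gamma(42, 32/3)
obs 8: x=3 → posterior Gamma(45, 35/3)
obs 9: x=4 → posterior Gamma(49, 38/3)
obs 10: x=3 → posterior Gamma(52, 41/3)
obs 11: x=0 → posterior Gamma(52, 44/3)
obs 12: x=6 → posterior Gamma(58, 47/3)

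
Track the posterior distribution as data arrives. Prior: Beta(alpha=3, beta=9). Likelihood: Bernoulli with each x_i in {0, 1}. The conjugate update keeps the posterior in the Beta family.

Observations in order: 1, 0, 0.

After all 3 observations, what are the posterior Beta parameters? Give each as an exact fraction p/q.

obs 1: x=1 → posterior Beta(4, 9)
obs 2: x=0 → posterior Beta(4, 10)
obs 3: x=0 → posterior Beta(4, 11)

alpha=4, beta=11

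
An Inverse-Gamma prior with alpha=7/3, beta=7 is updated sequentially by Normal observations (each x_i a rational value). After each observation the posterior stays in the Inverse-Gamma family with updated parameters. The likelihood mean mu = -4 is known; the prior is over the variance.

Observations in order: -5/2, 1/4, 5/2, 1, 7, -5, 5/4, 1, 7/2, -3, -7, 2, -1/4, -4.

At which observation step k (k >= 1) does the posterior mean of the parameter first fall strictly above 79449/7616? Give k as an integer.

obs 1: x=-5/2 → posterior Inverse-Gamma(17/6, 65/8)
obs 2: x=1/4 → posterior Inverse-Gamma(10/3, 549/32)
obs 3: x=5/2 → posterior Inverse-Gamma(23/6, 1225/32)
obs 4: x=1 → posterior Inverse-Gamma(13/3, 1625/32)
obs 5: x=7 → posterior Inverse-Gamma(29/6, 3561/32)
obs 6: x=-5 → posterior Inverse-Gamma(16/3, 3577/32)
obs 7: x=5/4 → posterior Inverse-Gamma(35/6, 2009/16)
obs 8: x=1 → posterior Inverse-Gamma(19/3, 2209/16)
obs 9: x=7/2 → posterior Inverse-Gamma(41/6, 2659/16)
obs 10: x=-3 → posterior Inverse-Gamma(22/3, 2667/16)
obs 11: x=-7 → posterior Inverse-Gamma(47/6, 2739/16)
obs 12: x=2 → posterior Inverse-Gamma(25/3, 3027/16)
obs 13: x=-1/4 → posterior Inverse-Gamma(53/6, 6279/32)
obs 14: x=-4 → posterior Inverse-Gamma(28/3, 6279/32)

k = 3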